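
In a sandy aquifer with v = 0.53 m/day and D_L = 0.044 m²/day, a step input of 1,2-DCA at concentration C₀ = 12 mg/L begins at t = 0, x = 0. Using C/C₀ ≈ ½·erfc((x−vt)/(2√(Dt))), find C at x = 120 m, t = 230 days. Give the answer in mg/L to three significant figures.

7.96 mg/L

For a continuous step input, C/C₀ ≈ ½·erfc((x−vt)/(2√(Dt))).
vt = 0.53 × 230 = 121.9 m and 2√(Dt) = 2√(0.044 × 230) = 6.362 m.
Argument (x−vt)/(2√(Dt)) = (120 − 121.9)/6.362 = -0.2986; ½·erfc(-0.2986) = 0.6636.
C = 12 × 0.6636 = 7.96 mg/L.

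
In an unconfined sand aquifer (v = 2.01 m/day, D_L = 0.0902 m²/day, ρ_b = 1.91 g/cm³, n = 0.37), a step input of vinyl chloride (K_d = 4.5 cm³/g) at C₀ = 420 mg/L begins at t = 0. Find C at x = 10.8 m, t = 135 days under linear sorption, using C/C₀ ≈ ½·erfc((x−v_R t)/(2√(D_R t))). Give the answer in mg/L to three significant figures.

275 mg/L

Retardation factor R = 1 + ρ_b·K_d/n = 1 + 1.91 × 4.5/0.37 = 24.23.
Sorption retards both mechanisms: v_R = v/R = 0.08296 m/day, D_R = D/R = 0.003723 m²/day.
v_R·t = 0.08296 × 135 = 11.1996 m; 2√(D_R t) = 1.418 m; argument = (10.8 − 11.1996)/1.418 = -0.2818.
C = C₀ × ½·erfc(-0.2818) = 420 × 0.6549 = 275 mg/L.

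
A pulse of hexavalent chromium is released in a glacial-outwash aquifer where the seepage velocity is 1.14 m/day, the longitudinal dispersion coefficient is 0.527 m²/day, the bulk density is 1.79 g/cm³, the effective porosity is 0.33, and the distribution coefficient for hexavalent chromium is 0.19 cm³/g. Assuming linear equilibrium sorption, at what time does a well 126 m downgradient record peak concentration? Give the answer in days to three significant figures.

224 days

Retardation factor R = 1 + ρ_b·K_d/n = 1 + 1.79 × 0.19/0.33 = 2.031.
Sorption retards both mechanisms: v_R = v/R = 0.5613 m/day, D_R = D/R = 0.2595 m²/day.
Peak time from v_R²t² + 2D_R t − x² = 0: t = (√(D_R² + v_R²x²) − D_R)/v_R².
√(D_R² + v_R²x²) = √(0.2595² + 0.5613² × 126²) = 70.72; v_R² = 0.3151.
t = (70.72 − 0.2595)/0.3151 = 224 days.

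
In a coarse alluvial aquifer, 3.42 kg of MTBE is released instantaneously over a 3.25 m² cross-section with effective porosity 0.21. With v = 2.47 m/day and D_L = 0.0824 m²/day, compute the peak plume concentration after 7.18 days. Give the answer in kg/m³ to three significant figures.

1.84 kg/m³

The peak of an instantaneous 1D plume sits at x = vt; there the Gaussian factor is 1 and C_max = M/(n_e·A·√(4πDt)), where n_e·A is the pore area the mass is dissolved in.
√(4πDt) = √(4π × 0.0824 × 7.18) = 2.727 m, so C_max = 3.42/(0.21 × 3.25 × 2.727) = 1.84 kg/m³.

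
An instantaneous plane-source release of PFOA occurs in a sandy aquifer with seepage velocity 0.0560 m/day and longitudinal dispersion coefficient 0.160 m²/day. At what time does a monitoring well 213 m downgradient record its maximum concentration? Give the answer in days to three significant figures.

3750 days

For the 1D instantaneous-source solution, setting ∂C/∂t = 0 at fixed x gives v²t² + 2Dt − x² = 0, so t = (√(D² + v²x²) − D)/v².
√(D² + v²x²) = √(0.160² + 0.0560² × 213²) = 11.93; v² = 0.003136.
t = (11.93 − 0.160)/0.003136 = 3750 days (vs. the pure-advection estimate x/v = 3800 d).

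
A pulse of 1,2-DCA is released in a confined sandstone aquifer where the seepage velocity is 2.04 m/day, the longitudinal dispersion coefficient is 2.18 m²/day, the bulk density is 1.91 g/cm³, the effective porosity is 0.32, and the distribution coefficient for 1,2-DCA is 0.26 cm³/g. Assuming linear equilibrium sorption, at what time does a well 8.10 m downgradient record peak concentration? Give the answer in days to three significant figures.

Retardation factor R = 1 + ρ_b·K_d/n = 1 + 1.91 × 0.26/0.32 = 2.552.
Sorption retards both mechanisms: v_R = v/R = 0.7994 m/day, D_R = D/R = 0.8542 m²/day.
Peak time from v_R²t² + 2D_R t − x² = 0: t = (√(D_R² + v_R²x²) − D_R)/v_R².
√(D_R² + v_R²x²) = √(0.8542² + 0.7994² × 8.10²) = 6.531; v_R² = 0.6390.
t = (6.531 − 0.8542)/0.6390 = 8.88 days.

8.88 days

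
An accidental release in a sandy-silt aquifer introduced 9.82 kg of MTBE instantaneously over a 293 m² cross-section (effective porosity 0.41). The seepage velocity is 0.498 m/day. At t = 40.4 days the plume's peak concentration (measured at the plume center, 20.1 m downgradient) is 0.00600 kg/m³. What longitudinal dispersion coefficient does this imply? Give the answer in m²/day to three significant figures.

0.366 m²/day

At the plume center C_max = M/(n_e·A·√(4πDt)), so D = M²/(4πt·(n_e·A·C_max)²).
n_e·A·C_max = 0.41 × 293 × 0.00600 = 0.7208 kg/m.
D = 9.82²/(4π × 40.4 × 0.7208²) = 0.366 m²/day.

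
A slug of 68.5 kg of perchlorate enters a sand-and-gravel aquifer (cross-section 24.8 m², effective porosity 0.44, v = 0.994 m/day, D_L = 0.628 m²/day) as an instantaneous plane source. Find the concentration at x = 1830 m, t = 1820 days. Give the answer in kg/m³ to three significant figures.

0.0476 kg/m³

For an instantaneous plane source, C(x,t) = M/(n_e·A·√(4πDt)) · exp(−(x−vt)²/(4Dt)), with n_e·A the pore (flow) area.
Plume center vt = 0.994 × 1820 = 1809.08 m, so the well at 1830 m is 20.92 m downgradient of the peak.
√(4πDt) = 119.8 m, giving peak height M/(n_e·A·√(4πDt)) = 68.5/(0.44 × 24.8 × 119.8) = 0.05240 kg/m³.
(x−vt)²/(4Dt) = (20.92)²/(4 × 0.628 × 1820) = 0.09573; exp(−0.09573) = 0.9087.
C = 0.05240 × 0.9087 = 0.0476 kg/m³.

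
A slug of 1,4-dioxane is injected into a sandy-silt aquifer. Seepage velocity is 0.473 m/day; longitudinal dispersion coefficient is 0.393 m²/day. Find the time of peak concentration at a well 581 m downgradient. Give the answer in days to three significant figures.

1230 days

For the 1D instantaneous-source solution, setting ∂C/∂t = 0 at fixed x gives v²t² + 2Dt − x² = 0, so t = (√(D² + v²x²) − D)/v².
√(D² + v²x²) = √(0.393² + 0.473² × 581²) = 274.8; v² = 0.223729.
t = (274.8 − 0.393)/0.223729 = 1230 days (vs. the pure-advection estimate x/v = 1230 d).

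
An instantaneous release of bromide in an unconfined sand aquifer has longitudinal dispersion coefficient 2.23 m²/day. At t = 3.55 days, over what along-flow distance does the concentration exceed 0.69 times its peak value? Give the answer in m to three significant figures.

6.86 m

The plume is Gaussian with σ = √(2Dt) = √(2 × 2.23 × 3.55) = 3.979 m.
C/C_peak = exp(−Δx²/(2σ²)) = 0.69 ⇒ Δx = σ·√(−2 ln 0.69) = 3.979 × 0.8615 = 3.428 m.
Width = 2Δx = 6.86 m.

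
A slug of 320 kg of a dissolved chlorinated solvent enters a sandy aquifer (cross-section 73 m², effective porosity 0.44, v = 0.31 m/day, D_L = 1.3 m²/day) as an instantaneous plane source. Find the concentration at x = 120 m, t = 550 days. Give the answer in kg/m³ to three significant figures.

For an instantaneous plane source, C(x,t) = M/(n_e·A·√(4πDt)) · exp(−(x−vt)²/(4Dt)), with n_e·A the pore (flow) area.
Plume center vt = 0.31 × 550 = 170.5 m, so the well at 120 m is 50.5 m upgradient of the peak.
√(4πDt) = 94.79 m, giving peak height M/(n_e·A·√(4πDt)) = 320/(0.44 × 73 × 94.79) = 0.1051 kg/m³.
(x−vt)²/(4Dt) = (-50.5)²/(4 × 1.3 × 550) = 0.8917; exp(−0.8917) = 0.4100.
C = 0.1051 × 0.4100 = 0.0431 kg/m³.

0.0431 kg/m³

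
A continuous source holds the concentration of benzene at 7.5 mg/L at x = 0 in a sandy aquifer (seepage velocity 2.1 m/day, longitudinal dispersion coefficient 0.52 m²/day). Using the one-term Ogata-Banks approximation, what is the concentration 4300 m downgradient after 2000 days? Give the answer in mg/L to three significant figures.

For a continuous step input, C/C₀ ≈ ½·erfc((x−vt)/(2√(Dt))).
vt = 2.1 × 2000 = 4200 m and 2√(Dt) = 2√(0.52 × 2000) = 64.50 m.
Argument (x−vt)/(2√(Dt)) = (4300 − 4200)/64.50 = 1.550; ½·erfc(1.550) = 0.01419.
C = 7.5 × 0.01419 = 0.106 mg/L.

0.106 mg/L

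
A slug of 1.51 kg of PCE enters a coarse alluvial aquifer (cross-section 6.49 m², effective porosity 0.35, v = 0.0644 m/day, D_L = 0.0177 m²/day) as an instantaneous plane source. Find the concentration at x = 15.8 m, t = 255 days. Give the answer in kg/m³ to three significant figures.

0.0864 kg/m³

For an instantaneous plane source, C(x,t) = M/(n_e·A·√(4πDt)) · exp(−(x−vt)²/(4Dt)), with n_e·A the pore (flow) area.
Plume center vt = 0.0644 × 255 = 16.422 m, so the well at 15.8 m is 0.622 m upgradient of the peak.
√(4πDt) = 7.531 m, giving peak height M/(n_e·A·√(4πDt)) = 1.51/(0.35 × 6.49 × 7.531) = 0.08827 kg/m³.
(x−vt)²/(4Dt) = (-0.622)²/(4 × 0.0177 × 255) = 0.02143; exp(−0.02143) = 0.9788.
C = 0.08827 × 0.9788 = 0.0864 kg/m³.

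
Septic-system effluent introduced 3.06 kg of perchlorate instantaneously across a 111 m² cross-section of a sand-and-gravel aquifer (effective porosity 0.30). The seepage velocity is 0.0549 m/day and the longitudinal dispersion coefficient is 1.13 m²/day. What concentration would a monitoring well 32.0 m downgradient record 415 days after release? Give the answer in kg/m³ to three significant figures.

For an instantaneous plane source, C(x,t) = M/(n_e·A·√(4πDt)) · exp(−(x−vt)²/(4Dt)), with n_e·A the pore (flow) area.
Plume center vt = 0.0549 × 415 = 22.7835 m, so the well at 32.0 m is 9.2165 m downgradient of the peak.
√(4πDt) = 76.77 m, giving peak height M/(n_e·A·√(4πDt)) = 3.06/(0.30 × 111 × 76.77) = 0.001197 kg/m³.
(x−vt)²/(4Dt) = (9.2165)²/(4 × 1.13 × 415) = 0.04528; exp(−0.04528) = 0.9557.
C = 0.001197 × 0.9557 = 0.00114 kg/m³.

0.00114 kg/m³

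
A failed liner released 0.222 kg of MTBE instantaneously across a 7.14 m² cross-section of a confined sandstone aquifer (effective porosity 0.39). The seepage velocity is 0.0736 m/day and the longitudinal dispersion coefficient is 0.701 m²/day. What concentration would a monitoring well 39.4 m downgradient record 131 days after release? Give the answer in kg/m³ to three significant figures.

For an instantaneous plane source, C(x,t) = M/(n_e·A·√(4πDt)) · exp(−(x−vt)²/(4Dt)), with n_e·A the pore (flow) area.
Plume center vt = 0.0736 × 131 = 9.6416 m, so the well at 39.4 m is 29.7584 m downgradient of the peak.
√(4πDt) = 33.97 m, giving peak height M/(n_e·A·√(4πDt)) = 0.222/(0.39 × 7.14 × 33.97) = 0.002347 kg/m³.
(x−vt)²/(4Dt) = (29.7584)²/(4 × 0.701 × 131) = 2.411; exp(−2.411) = 0.08973.
C = 0.002347 × 0.08973 = 0.000211 kg/m³.

0.000211 kg/m³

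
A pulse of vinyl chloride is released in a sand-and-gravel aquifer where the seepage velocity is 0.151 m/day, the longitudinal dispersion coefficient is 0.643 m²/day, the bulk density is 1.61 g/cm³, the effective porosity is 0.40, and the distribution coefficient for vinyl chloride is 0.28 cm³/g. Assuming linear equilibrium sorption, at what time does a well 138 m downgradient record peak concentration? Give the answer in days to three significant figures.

Retardation factor R = 1 + ρ_b·K_d/n = 1 + 1.61 × 0.28/0.40 = 2.127.
Sorption retards both mechanisms: v_R = v/R = 0.07099 m/day, D_R = D/R = 0.3023 m²/day.
Peak time from v_R²t² + 2D_R t − x² = 0: t = (√(D_R² + v_R²x²) − D_R)/v_R².
√(D_R² + v_R²x²) = √(0.3023² + 0.07099² × 138²) = 9.801; v_R² = 0.005040.
t = (9.801 − 0.3023)/0.005040 = 1880 days.

1880 days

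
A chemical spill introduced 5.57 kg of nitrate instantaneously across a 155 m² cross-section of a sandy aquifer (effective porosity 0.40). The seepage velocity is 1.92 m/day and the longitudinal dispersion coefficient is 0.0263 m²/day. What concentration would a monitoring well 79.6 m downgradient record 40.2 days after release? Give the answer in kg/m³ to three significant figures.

For an instantaneous plane source, C(x,t) = M/(n_e·A·√(4πDt)) · exp(−(x−vt)²/(4Dt)), with n_e·A the pore (flow) area.
Plume center vt = 1.92 × 40.2 = 77.184 m, so the well at 79.6 m is 2.416 m downgradient of the peak.
√(4πDt) = 3.645 m, giving peak height M/(n_e·A·√(4πDt)) = 5.57/(0.40 × 155 × 3.645) = 0.02465 kg/m³.
(x−vt)²/(4Dt) = (2.416)²/(4 × 0.0263 × 40.2) = 1.380; exp(−1.380) = 0.2516.
C = 0.02465 × 0.2516 = 0.00620 kg/m³.

0.00620 kg/m³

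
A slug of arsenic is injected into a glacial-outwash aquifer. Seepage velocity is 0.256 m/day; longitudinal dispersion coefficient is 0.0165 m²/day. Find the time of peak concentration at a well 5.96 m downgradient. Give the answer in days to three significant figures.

23.0 days

For the 1D instantaneous-source solution, setting ∂C/∂t = 0 at fixed x gives v²t² + 2Dt − x² = 0, so t = (√(D² + v²x²) − D)/v².
√(D² + v²x²) = √(0.0165² + 0.256² × 5.96²) = 1.526; v² = 0.065536.
t = (1.526 − 0.0165)/0.065536 = 23.0 days (vs. the pure-advection estimate x/v = 23.3 d).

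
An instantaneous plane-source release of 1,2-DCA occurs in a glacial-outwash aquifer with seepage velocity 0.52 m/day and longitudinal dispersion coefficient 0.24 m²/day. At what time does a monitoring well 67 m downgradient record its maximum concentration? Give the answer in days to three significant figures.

For the 1D instantaneous-source solution, setting ∂C/∂t = 0 at fixed x gives v²t² + 2Dt − x² = 0, so t = (√(D² + v²x²) − D)/v².
√(D² + v²x²) = √(0.24² + 0.52² × 67²) = 34.84; v² = 0.2704.
t = (34.84 − 0.24)/0.2704 = 128 days (vs. the pure-advection estimate x/v = 129 d).

128 days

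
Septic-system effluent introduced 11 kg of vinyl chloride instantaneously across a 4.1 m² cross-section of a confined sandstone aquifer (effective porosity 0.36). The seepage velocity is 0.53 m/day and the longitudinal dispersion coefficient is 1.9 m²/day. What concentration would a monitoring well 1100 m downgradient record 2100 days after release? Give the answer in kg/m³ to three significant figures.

For an instantaneous plane source, C(x,t) = M/(n_e·A·√(4πDt)) · exp(−(x−vt)²/(4Dt)), with n_e·A the pore (flow) area.
Plume center vt = 0.53 × 2100 = 1113 m, so the well at 1100 m is 13 m upgradient of the peak.
√(4πDt) = 223.9 m, giving peak height M/(n_e·A·√(4πDt)) = 11/(0.36 × 4.1 × 223.9) = 0.03329 kg/m³.
(x−vt)²/(4Dt) = (-13)²/(4 × 1.9 × 2100) = 0.01059; exp(−0.01059) = 0.9895.
C = 0.03329 × 0.9895 = 0.0329 kg/m³.

0.0329 kg/m³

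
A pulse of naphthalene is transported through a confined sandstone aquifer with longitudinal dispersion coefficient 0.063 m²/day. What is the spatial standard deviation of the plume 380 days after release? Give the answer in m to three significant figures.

6.92 m

Dispersive spreading gives a Gaussian with σ² = 2Dt; advection only shifts the center.
σ = √(2 × 0.063 × 380) = 6.92 m.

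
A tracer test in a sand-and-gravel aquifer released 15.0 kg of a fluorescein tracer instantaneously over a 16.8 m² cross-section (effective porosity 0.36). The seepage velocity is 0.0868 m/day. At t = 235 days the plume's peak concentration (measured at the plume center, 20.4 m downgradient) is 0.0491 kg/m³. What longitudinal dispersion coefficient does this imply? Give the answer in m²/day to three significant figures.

0.864 m²/day

At the plume center C_max = M/(n_e·A·√(4πDt)), so D = M²/(4πt·(n_e·A·C_max)²).
n_e·A·C_max = 0.36 × 16.8 × 0.0491 = 0.2970 kg/m.
D = 15.0²/(4π × 235 × 0.2970²) = 0.864 m²/day.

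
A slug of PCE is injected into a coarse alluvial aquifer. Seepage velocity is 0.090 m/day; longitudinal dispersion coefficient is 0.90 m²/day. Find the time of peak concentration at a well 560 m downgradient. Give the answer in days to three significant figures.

6110 days

For the 1D instantaneous-source solution, setting ∂C/∂t = 0 at fixed x gives v²t² + 2Dt − x² = 0, so t = (√(D² + v²x²) − D)/v².
√(D² + v²x²) = √(0.90² + 0.090² × 560²) = 50.41; v² = 0.0081.
t = (50.41 − 0.90)/0.0081 = 6110 days (vs. the pure-advection estimate x/v = 6220 d).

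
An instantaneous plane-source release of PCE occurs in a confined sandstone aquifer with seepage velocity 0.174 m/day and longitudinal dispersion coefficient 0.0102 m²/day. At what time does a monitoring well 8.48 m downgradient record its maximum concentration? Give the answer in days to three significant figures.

48.4 days

For the 1D instantaneous-source solution, setting ∂C/∂t = 0 at fixed x gives v²t² + 2Dt − x² = 0, so t = (√(D² + v²x²) − D)/v².
√(D² + v²x²) = √(0.0102² + 0.174² × 8.48²) = 1.476; v² = 0.030276.
t = (1.476 − 0.0102)/0.030276 = 48.4 days (vs. the pure-advection estimate x/v = 48.7 d).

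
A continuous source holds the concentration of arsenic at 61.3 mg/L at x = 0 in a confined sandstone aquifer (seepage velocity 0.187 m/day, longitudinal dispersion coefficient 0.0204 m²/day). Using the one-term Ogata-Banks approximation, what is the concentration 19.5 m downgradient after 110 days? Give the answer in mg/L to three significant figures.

For a continuous step input, C/C₀ ≈ ½·erfc((x−vt)/(2√(Dt))).
vt = 0.187 × 110 = 20.57 m and 2√(Dt) = 2√(0.0204 × 110) = 2.996 m.
Argument (x−vt)/(2√(Dt)) = (19.5 − 20.57)/2.996 = -0.3571; ½·erfc(-0.3571) = 0.6932.
C = 61.3 × 0.6932 = 42.5 mg/L.

42.5 mg/L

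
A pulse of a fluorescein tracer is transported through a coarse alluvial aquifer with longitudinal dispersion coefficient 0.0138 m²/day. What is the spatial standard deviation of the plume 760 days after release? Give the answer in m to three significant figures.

Dispersive spreading gives a Gaussian with σ² = 2Dt; advection only shifts the center.
σ = √(2 × 0.0138 × 760) = 4.58 m.

4.58 m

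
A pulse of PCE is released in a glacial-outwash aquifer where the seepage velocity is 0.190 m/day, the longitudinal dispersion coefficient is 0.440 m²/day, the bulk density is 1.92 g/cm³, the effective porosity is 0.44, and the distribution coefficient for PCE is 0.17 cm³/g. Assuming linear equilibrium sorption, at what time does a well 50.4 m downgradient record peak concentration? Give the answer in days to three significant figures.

Retardation factor R = 1 + ρ_b·K_d/n = 1 + 1.92 × 0.17/0.44 = 1.742.
Sorption retards both mechanisms: v_R = v/R = 0.1091 m/day, D_R = D/R = 0.2526 m²/day.
Peak time from v_R²t² + 2D_R t − x² = 0: t = (√(D_R² + v_R²x²) − D_R)/v_R².
√(D_R² + v_R²x²) = √(0.2526² + 0.1091² × 50.4²) = 5.504; v_R² = 0.01190.
t = (5.504 − 0.2526)/0.01190 = 441 days.

441 days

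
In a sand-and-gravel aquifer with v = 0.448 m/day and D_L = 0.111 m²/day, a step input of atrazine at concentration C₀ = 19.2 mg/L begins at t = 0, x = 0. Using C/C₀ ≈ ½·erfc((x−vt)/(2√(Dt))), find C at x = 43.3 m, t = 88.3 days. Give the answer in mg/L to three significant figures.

3.82 mg/L

For a continuous step input, C/C₀ ≈ ½·erfc((x−vt)/(2√(Dt))).
vt = 0.448 × 88.3 = 39.5584 m and 2√(Dt) = 2√(0.111 × 88.3) = 6.261 m.
Argument (x−vt)/(2√(Dt)) = (43.3 − 39.5584)/6.261 = 0.5976; ½·erfc(0.5976) = 0.1990.
C = 19.2 × 0.1990 = 3.82 mg/L.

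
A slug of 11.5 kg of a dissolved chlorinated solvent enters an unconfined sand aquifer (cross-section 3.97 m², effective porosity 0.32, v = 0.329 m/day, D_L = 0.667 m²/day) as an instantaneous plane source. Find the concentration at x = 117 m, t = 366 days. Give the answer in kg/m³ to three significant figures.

0.161 kg/m³

For an instantaneous plane source, C(x,t) = M/(n_e·A·√(4πDt)) · exp(−(x−vt)²/(4Dt)), with n_e·A the pore (flow) area.
Plume center vt = 0.329 × 366 = 120.414 m, so the well at 117 m is 3.414 m upgradient of the peak.
√(4πDt) = 55.39 m, giving peak height M/(n_e·A·√(4πDt)) = 11.5/(0.32 × 3.97 × 55.39) = 0.1634 kg/m³.
(x−vt)²/(4Dt) = (-3.414)²/(4 × 0.667 × 366) = 0.01194; exp(−0.01194) = 0.9881.
C = 0.1634 × 0.9881 = 0.161 kg/m³.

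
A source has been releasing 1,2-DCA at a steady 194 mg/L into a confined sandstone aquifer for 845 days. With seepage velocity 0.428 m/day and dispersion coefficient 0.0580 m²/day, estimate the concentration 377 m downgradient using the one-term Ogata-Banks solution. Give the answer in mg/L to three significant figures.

11.8 mg/L

For a continuous step input, C/C₀ ≈ ½·erfc((x−vt)/(2√(Dt))).
vt = 0.428 × 845 = 361.66 m and 2√(Dt) = 2√(0.0580 × 845) = 14.00 m.
Argument (x−vt)/(2√(Dt)) = (377 − 361.66)/14.00 = 1.096; ½·erfc(1.096) = 0.06057.
C = 194 × 0.06057 = 11.8 mg/L.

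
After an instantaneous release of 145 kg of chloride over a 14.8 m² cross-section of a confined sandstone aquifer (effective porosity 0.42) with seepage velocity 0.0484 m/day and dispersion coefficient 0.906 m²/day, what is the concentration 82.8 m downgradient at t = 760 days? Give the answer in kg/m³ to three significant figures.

0.116 kg/m³

For an instantaneous plane source, C(x,t) = M/(n_e·A·√(4πDt)) · exp(−(x−vt)²/(4Dt)), with n_e·A the pore (flow) area.
Plume center vt = 0.0484 × 760 = 36.784 m, so the well at 82.8 m is 46.016 m downgradient of the peak.
√(4πDt) = 93.02 m, giving peak height M/(n_e·A·√(4πDt)) = 145/(0.42 × 14.8 × 93.02) = 0.2508 kg/m³.
(x−vt)²/(4Dt) = (46.016)²/(4 × 0.906 × 760) = 0.7688; exp(−0.7688) = 0.4636.
C = 0.2508 × 0.4636 = 0.116 kg/m³.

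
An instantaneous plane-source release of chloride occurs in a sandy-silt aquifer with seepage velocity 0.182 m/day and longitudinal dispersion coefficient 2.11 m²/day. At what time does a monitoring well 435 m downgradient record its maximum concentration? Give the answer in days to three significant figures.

For the 1D instantaneous-source solution, setting ∂C/∂t = 0 at fixed x gives v²t² + 2Dt − x² = 0, so t = (√(D² + v²x²) − D)/v².
√(D² + v²x²) = √(2.11² + 0.182² × 435²) = 79.20; v² = 0.033124.
t = (79.20 − 2.11)/0.033124 = 2330 days (vs. the pure-advection estimate x/v = 2390 d).

2330 days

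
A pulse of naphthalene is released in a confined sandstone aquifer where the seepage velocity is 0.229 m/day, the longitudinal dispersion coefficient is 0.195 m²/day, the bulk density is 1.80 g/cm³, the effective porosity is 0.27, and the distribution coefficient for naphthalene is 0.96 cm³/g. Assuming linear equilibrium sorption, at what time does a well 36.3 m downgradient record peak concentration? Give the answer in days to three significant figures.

Retardation factor R = 1 + ρ_b·K_d/n = 1 + 1.80 × 0.96/0.27 = 7.400.
Sorption retards both mechanisms: v_R = v/R = 0.03095 m/day, D_R = D/R = 0.02635 m²/day.
Peak time from v_R²t² + 2D_R t − x² = 0: t = (√(D_R² + v_R²x²) − D_R)/v_R².
√(D_R² + v_R²x²) = √(0.02635² + 0.03095² × 36.3²) = 1.124; v_R² = 0.0009579.
t = (1.124 − 0.02635)/0.0009579 = 1150 days.

1150 days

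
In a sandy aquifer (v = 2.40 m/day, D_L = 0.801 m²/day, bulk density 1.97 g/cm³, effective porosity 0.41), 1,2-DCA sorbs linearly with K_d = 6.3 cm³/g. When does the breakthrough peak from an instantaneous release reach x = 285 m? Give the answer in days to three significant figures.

Retardation factor R = 1 + ρ_b·K_d/n = 1 + 1.97 × 6.3/0.41 = 31.27.
Sorption retards both mechanisms: v_R = v/R = 0.07675 m/day, D_R = D/R = 0.02562 m²/day.
Peak time from v_R²t² + 2D_R t − x² = 0: t = (√(D_R² + v_R²x²) − D_R)/v_R².
√(D_R² + v_R²x²) = √(0.02562² + 0.07675² × 285²) = 21.87; v_R² = 0.005891.
t = (21.87 − 0.02562)/0.005891 = 3710 days.

3710 days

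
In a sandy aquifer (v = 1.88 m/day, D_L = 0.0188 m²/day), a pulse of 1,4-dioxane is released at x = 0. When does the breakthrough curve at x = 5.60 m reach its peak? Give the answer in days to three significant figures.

For the 1D instantaneous-source solution, setting ∂C/∂t = 0 at fixed x gives v²t² + 2Dt − x² = 0, so t = (√(D² + v²x²) − D)/v².
√(D² + v²x²) = √(0.0188² + 1.88² × 5.60²) = 10.53; v² = 3.5344.
t = (10.53 − 0.0188)/3.5344 = 2.97 days (vs. the pure-advection estimate x/v = 2.98 d).

2.97 days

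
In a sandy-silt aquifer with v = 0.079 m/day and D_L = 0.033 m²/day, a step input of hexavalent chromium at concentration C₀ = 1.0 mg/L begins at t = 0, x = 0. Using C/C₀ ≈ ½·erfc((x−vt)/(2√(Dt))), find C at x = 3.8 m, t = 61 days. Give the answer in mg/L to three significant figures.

0.694 mg/L

For a continuous step input, C/C₀ ≈ ½·erfc((x−vt)/(2√(Dt))).
vt = 0.079 × 61 = 4.819 m and 2√(Dt) = 2√(0.033 × 61) = 2.838 m.
Argument (x−vt)/(2√(Dt)) = (3.8 − 4.819)/2.838 = -0.3591; ½·erfc(-0.3591) = 0.6942.
C = 1.0 × 0.6942 = 0.694 mg/L.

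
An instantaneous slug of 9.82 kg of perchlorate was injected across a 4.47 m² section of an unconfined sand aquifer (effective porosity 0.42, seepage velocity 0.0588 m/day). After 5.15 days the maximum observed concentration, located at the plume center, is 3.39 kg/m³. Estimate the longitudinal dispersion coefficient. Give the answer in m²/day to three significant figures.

At the plume center C_max = M/(n_e·A·√(4πDt)), so D = M²/(4πt·(n_e·A·C_max)²).
n_e·A·C_max = 0.42 × 4.47 × 3.39 = 6.364 kg/m.
D = 9.82²/(4π × 5.15 × 6.364²) = 0.0368 m²/day.

0.0368 m²/day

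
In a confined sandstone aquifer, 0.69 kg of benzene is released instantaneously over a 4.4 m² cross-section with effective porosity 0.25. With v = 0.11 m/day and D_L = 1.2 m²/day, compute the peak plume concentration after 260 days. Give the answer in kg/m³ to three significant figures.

0.0100 kg/m³

The peak of an instantaneous 1D plume sits at x = vt; there the Gaussian factor is 1 and C_max = M/(n_e·A·√(4πDt)), where n_e·A is the pore area the mass is dissolved in.
√(4πDt) = √(4π × 1.2 × 260) = 62.62 m, so C_max = 0.69/(0.25 × 4.4 × 62.62) = 0.0100 kg/m³.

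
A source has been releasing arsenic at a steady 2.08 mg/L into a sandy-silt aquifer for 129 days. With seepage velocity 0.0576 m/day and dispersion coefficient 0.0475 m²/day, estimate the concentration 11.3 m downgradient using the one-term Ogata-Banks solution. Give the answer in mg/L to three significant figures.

For a continuous step input, C/C₀ ≈ ½·erfc((x−vt)/(2√(Dt))).
vt = 0.0576 × 129 = 7.4304 m and 2√(Dt) = 2√(0.0475 × 129) = 4.951 m.
Argument (x−vt)/(2√(Dt)) = (11.3 − 7.4304)/4.951 = 0.7816; ½·erfc(0.7816) = 0.1345.
C = 2.08 × 0.1345 = 0.280 mg/L.

0.280 mg/L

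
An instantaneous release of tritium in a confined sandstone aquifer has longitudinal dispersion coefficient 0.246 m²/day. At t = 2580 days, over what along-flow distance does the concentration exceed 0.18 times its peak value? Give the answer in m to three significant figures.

132 m

The plume is Gaussian with σ = √(2Dt) = √(2 × 0.246 × 2580) = 35.63 m.
C/C_peak = exp(−Δx²/(2σ²)) = 0.18 ⇒ Δx = σ·√(−2 ln 0.18) = 35.63 × 1.852 = 65.99 m.
Width = 2Δx = 132 m.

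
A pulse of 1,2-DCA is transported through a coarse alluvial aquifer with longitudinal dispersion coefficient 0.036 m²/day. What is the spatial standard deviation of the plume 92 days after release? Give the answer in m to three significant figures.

Dispersive spreading gives a Gaussian with σ² = 2Dt; advection only shifts the center.
σ = √(2 × 0.036 × 92) = 2.57 m.

2.57 m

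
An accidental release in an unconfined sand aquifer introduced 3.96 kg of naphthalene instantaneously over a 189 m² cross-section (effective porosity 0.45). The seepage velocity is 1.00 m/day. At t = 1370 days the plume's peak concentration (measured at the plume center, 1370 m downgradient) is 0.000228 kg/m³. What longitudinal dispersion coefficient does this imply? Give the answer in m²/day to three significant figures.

At the plume center C_max = M/(n_e·A·√(4πDt)), so D = M²/(4πt·(n_e·A·C_max)²).
n_e·A·C_max = 0.45 × 189 × 0.000228 = 0.01939 kg/m.
D = 3.96²/(4π × 1370 × 0.01939²) = 2.42 m²/day.

2.42 m²/day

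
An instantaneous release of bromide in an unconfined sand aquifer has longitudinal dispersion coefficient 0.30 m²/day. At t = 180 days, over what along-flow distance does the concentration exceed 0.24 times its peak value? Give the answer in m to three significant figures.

35.1 m

The plume is Gaussian with σ = √(2Dt) = √(2 × 0.30 × 180) = 10.39 m.
C/C_peak = exp(−Δx²/(2σ²)) = 0.24 ⇒ Δx = σ·√(−2 ln 0.24) = 10.39 × 1.689 = 17.55 m.
Width = 2Δx = 35.1 m.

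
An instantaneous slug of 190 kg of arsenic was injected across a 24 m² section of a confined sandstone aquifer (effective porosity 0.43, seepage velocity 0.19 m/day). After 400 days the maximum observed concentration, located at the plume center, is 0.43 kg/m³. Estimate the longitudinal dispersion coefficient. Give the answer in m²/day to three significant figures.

At the plume center C_max = M/(n_e·A·√(4πDt)), so D = M²/(4πt·(n_e·A·C_max)²).
n_e·A·C_max = 0.43 × 24 × 0.43 = 4.438 kg/m.
D = 190²/(4π × 400 × 4.438²) = 0.365 m²/day.

0.365 m²/day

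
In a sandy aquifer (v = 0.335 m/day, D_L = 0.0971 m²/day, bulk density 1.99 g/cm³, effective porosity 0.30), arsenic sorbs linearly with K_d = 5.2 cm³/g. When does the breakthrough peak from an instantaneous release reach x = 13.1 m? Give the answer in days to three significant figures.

1360 days

Retardation factor R = 1 + ρ_b·K_d/n = 1 + 1.99 × 5.2/0.30 = 35.49.
Sorption retards both mechanisms: v_R = v/R = 0.009439 m/day, D_R = D/R = 0.002736 m²/day.
Peak time from v_R²t² + 2D_R t − x² = 0: t = (√(D_R² + v_R²x²) − D_R)/v_R².
√(D_R² + v_R²x²) = √(0.002736² + 0.009439² × 13.1²) = 0.1237; v_R² = 8.909e-05.
t = (0.1237 − 0.002736)/8.909e-05 = 1360 days.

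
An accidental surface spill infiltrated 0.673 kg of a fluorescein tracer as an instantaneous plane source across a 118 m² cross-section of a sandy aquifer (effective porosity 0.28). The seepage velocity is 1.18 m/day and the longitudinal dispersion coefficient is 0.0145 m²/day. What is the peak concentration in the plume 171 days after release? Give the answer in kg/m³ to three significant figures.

The peak of an instantaneous 1D plume sits at x = vt; there the Gaussian factor is 1 and C_max = M/(n_e·A·√(4πDt)), where n_e·A is the pore area the mass is dissolved in.
√(4πDt) = √(4π × 0.0145 × 171) = 5.582 m, so C_max = 0.673/(0.28 × 118 × 5.582) = 0.00365 kg/m³.

0.00365 kg/m³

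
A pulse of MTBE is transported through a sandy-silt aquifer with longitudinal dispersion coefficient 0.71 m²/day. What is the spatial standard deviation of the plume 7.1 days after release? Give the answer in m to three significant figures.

Dispersive spreading gives a Gaussian with σ² = 2Dt; advection only shifts the center.
σ = √(2 × 0.71 × 7.1) = 3.18 m.

3.18 m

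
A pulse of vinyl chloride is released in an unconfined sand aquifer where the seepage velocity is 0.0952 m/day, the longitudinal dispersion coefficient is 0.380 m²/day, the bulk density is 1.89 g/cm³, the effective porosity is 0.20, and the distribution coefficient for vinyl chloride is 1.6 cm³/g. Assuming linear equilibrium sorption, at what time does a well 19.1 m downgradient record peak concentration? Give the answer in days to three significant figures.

2630 days

Retardation factor R = 1 + ρ_b·K_d/n = 1 + 1.89 × 1.6/0.20 = 16.12.
Sorption retards both mechanisms: v_R = v/R = 0.005906 m/day, D_R = D/R = 0.02357 m²/day.
Peak time from v_R²t² + 2D_R t − x² = 0: t = (√(D_R² + v_R²x²) − D_R)/v_R².
√(D_R² + v_R²x²) = √(0.02357² + 0.005906² × 19.1²) = 0.1152; v_R² = 3.488e-05.
t = (0.1152 − 0.02357)/3.488e-05 = 2630 days.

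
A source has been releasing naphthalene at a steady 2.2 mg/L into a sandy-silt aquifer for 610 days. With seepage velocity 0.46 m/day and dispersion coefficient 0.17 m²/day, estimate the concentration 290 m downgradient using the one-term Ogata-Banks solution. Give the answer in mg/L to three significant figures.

0.565 mg/L

For a continuous step input, C/C₀ ≈ ½·erfc((x−vt)/(2√(Dt))).
vt = 0.46 × 610 = 280.6 m and 2√(Dt) = 2√(0.17 × 610) = 20.37 m.
Argument (x−vt)/(2√(Dt)) = (290 − 280.6)/20.37 = 0.4615; ½·erfc(0.4615) = 0.2570.
C = 2.2 × 0.2570 = 0.565 mg/L.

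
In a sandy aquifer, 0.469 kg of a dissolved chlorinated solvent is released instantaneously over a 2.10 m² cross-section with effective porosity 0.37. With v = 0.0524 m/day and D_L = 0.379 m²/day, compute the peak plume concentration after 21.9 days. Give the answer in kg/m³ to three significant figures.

0.0591 kg/m³

The peak of an instantaneous 1D plume sits at x = vt; there the Gaussian factor is 1 and C_max = M/(n_e·A·√(4πDt)), where n_e·A is the pore area the mass is dissolved in.
√(4πDt) = √(4π × 0.379 × 21.9) = 10.21 m, so C_max = 0.469/(0.37 × 2.10 × 10.21) = 0.0591 kg/m³.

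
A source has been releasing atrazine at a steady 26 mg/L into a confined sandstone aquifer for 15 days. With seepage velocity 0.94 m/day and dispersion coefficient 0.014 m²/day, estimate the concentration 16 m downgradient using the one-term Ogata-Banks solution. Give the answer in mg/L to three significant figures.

0.0438 mg/L

For a continuous step input, C/C₀ ≈ ½·erfc((x−vt)/(2√(Dt))).
vt = 0.94 × 15 = 14.1 m and 2√(Dt) = 2√(0.014 × 15) = 0.9165 m.
Argument (x−vt)/(2√(Dt)) = (16 − 14.1)/0.9165 = 2.073; ½·erfc(2.073) = 0.001686.
C = 26 × 0.001686 = 0.0438 mg/L.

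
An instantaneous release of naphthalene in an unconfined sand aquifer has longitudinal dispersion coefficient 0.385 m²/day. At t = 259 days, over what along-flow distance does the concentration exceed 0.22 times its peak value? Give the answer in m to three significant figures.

49.1 m

The plume is Gaussian with σ = √(2Dt) = √(2 × 0.385 × 259) = 14.12 m.
C/C_peak = exp(−Δx²/(2σ²)) = 0.22 ⇒ Δx = σ·√(−2 ln 0.22) = 14.12 × 1.740 = 24.57 m.
Width = 2Δx = 49.1 m.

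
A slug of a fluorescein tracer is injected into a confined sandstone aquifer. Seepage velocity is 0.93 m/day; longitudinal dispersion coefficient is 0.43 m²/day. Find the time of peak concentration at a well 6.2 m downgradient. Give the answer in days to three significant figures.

For the 1D instantaneous-source solution, setting ∂C/∂t = 0 at fixed x gives v²t² + 2Dt − x² = 0, so t = (√(D² + v²x²) − D)/v².
√(D² + v²x²) = √(0.43² + 0.93² × 6.2²) = 5.782; v² = 0.8649.
t = (5.782 − 0.43)/0.8649 = 6.19 days (vs. the pure-advection estimate x/v = 6.67 d).

6.19 days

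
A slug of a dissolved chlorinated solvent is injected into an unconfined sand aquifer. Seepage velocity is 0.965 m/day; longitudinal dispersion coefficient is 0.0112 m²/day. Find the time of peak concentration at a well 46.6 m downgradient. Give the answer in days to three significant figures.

48.3 days

For the 1D instantaneous-source solution, setting ∂C/∂t = 0 at fixed x gives v²t² + 2Dt − x² = 0, so t = (√(D² + v²x²) − D)/v².
√(D² + v²x²) = √(0.0112² + 0.965² × 46.6²) = 44.97; v² = 0.931225.
t = (44.97 − 0.0112)/0.931225 = 48.3 days (vs. the pure-advection estimate x/v = 48.3 d).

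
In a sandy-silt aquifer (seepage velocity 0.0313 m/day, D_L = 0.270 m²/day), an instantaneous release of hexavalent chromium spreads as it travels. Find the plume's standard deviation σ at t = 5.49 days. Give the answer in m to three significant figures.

Dispersive spreading gives a Gaussian with σ² = 2Dt; advection only shifts the center.
σ = √(2 × 0.270 × 5.49) = 1.72 m.

1.72 m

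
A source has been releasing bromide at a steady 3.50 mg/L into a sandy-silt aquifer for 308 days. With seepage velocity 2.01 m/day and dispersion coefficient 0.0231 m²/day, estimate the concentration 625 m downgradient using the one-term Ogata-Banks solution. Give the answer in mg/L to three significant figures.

For a continuous step input, C/C₀ ≈ ½·erfc((x−vt)/(2√(Dt))).
vt = 2.01 × 308 = 619.08 m and 2√(Dt) = 2√(0.0231 × 308) = 5.335 m.
Argument (x−vt)/(2√(Dt)) = (625 − 619.08)/5.335 = 1.110; ½·erfc(1.110) = 0.05823.
C = 3.50 × 0.05823 = 0.204 mg/L.

0.204 mg/L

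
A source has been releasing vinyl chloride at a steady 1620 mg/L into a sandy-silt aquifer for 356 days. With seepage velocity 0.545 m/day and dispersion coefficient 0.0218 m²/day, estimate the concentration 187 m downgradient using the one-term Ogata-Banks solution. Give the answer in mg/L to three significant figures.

For a continuous step input, C/C₀ ≈ ½·erfc((x−vt)/(2√(Dt))).
vt = 0.545 × 356 = 194.02 m and 2√(Dt) = 2√(0.0218 × 356) = 5.572 m.
Argument (x−vt)/(2√(Dt)) = (187 − 194.02)/5.572 = -1.260; ½·erfc(-1.260) = 0.9626.
C = 1620 × 0.9626 = 1560 mg/L.

1560 mg/L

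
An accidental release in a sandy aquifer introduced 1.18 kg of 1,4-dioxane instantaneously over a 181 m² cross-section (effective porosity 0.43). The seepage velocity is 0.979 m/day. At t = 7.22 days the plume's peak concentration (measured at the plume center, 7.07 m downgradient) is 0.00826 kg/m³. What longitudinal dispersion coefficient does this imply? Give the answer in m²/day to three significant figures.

At the plume center C_max = M/(n_e·A·√(4πDt)), so D = M²/(4πt·(n_e·A·C_max)²).
n_e·A·C_max = 0.43 × 181 × 0.00826 = 0.6429 kg/m.
D = 1.18²/(4π × 7.22 × 0.6429²) = 0.0371 m²/day.

0.0371 m²/day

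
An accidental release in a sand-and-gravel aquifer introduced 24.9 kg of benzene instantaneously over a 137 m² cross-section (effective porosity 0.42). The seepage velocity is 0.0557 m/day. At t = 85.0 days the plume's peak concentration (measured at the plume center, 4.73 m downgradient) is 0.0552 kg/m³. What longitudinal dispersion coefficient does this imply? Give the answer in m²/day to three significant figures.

0.0575 m²/day

At the plume center C_max = M/(n_e·A·√(4πDt)), so D = M²/(4πt·(n_e·A·C_max)²).
n_e·A·C_max = 0.42 × 137 × 0.0552 = 3.176 kg/m.
D = 24.9²/(4π × 85.0 × 3.176²) = 0.0575 m²/day.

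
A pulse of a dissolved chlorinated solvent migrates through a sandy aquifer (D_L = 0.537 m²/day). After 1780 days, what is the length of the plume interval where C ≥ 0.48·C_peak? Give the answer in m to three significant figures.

106 m

The plume is Gaussian with σ = √(2Dt) = √(2 × 0.537 × 1780) = 43.72 m.
C/C_peak = exp(−Δx²/(2σ²)) = 0.48 ⇒ Δx = σ·√(−2 ln 0.48) = 43.72 × 1.212 = 52.99 m.
Width = 2Δx = 106 m.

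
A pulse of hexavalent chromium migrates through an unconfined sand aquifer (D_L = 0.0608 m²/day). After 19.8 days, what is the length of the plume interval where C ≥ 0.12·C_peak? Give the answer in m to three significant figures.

The plume is Gaussian with σ = √(2Dt) = √(2 × 0.0608 × 19.8) = 1.552 m.
C/C_peak = exp(−Δx²/(2σ²)) = 0.12 ⇒ Δx = σ·√(−2 ln 0.12) = 1.552 × 2.059 = 3.196 m.
Width = 2Δx = 6.39 m.

6.39 m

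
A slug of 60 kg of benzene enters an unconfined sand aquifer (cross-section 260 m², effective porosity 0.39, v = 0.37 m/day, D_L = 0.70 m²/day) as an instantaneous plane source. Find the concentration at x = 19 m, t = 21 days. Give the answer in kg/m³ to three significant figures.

For an instantaneous plane source, C(x,t) = M/(n_e·A·√(4πDt)) · exp(−(x−vt)²/(4Dt)), with n_e·A the pore (flow) area.
Plume center vt = 0.37 × 21 = 7.77 m, so the well at 19 m is 11.23 m downgradient of the peak.
√(4πDt) = 13.59 m, giving peak height M/(n_e·A·√(4πDt)) = 60/(0.39 × 260 × 13.59) = 0.04354 kg/m³.
(x−vt)²/(4Dt) = (11.23)²/(4 × 0.70 × 21) = 2.145; exp(−2.145) = 0.1171.
C = 0.04354 × 0.1171 = 0.00510 kg/m³.

0.00510 kg/m³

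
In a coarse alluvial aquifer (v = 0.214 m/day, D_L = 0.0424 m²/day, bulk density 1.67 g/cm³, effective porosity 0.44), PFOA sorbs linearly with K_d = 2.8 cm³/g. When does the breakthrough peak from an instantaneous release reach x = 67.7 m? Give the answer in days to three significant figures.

3670 days

Retardation factor R = 1 + ρ_b·K_d/n = 1 + 1.67 × 2.8/0.44 = 11.63.
Sorption retards both mechanisms: v_R = v/R = 0.01840 m/day, D_R = D/R = 0.003646 m²/day.
Peak time from v_R²t² + 2D_R t − x² = 0: t = (√(D_R² + v_R²x²) − D_R)/v_R².
√(D_R² + v_R²x²) = √(0.003646² + 0.01840² × 67.7²) = 1.246; v_R² = 0.0003386.
t = (1.246 − 0.003646)/0.0003386 = 3670 days.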